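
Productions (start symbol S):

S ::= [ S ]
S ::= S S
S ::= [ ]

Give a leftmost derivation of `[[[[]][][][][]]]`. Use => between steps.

S => [S] => [[S]] => [[SS]] => [[SSS]] => [[SSSS]] => [[SSSSS]] => [[[S]SSSS]] => [[[[]]SSSS]] => [[[[]][]SSS]] => [[[[]][][]SS]] => [[[[]][][][]S]] => [[[[]][][][][]]]

S => [S]   [S ::= [ S ]]
[S] => [[S]]   [S ::= [ S ]]
[[S]] => [[SS]]   [S ::= S S]
[[SS]] => [[SSS]]   [S ::= S S]
[[SSS]] => [[SSSS]]   [S ::= S S]
[[SSSS]] => [[SSSSS]]   [S ::= S S]
[[SSSSS]] => [[[S]SSSS]]   [S ::= [ S ]]
[[[S]SSSS]] => [[[[]]SSSS]]   [S ::= [ ]]
[[[[]]SSSS]] => [[[[]][]SSS]]   [S ::= [ ]]
[[[[]][]SSS]] => [[[[]][][]SS]]   [S ::= [ ]]
[[[[]][][]SS]] => [[[[]][][][]S]]   [S ::= [ ]]
[[[[]][][][]S]] => [[[[]][][][][]]]   [S ::= [ ]]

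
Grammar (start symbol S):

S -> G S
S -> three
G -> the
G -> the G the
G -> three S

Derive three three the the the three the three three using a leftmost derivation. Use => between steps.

S => G S => three S S => three G S S => three three S S S => three three G S S S => three three the G the S S S => three three the the the S S S => three three the the the three S S => three three the the the three G S S => three three the the the three the S S => three three the the the three the three S => three three the the the three the three three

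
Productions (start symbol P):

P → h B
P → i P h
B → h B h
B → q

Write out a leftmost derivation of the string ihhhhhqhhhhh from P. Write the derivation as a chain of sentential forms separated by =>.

P => iPh   [P → i P h]
iPh => ihBh   [P → h B]
ihBh => ihhBhh   [B → h B h]
ihhBhh => ihhhBhhh   [B → h B h]
ihhhBhhh => ihhhhBhhhh   [B → h B h]
ihhhhBhhhh => ihhhhhBhhhhh   [B → h B h]
ihhhhhBhhhhh => ihhhhhqhhhhh   [B → q]

P => iPh => ihBh => ihhBhh => ihhhBhhh => ihhhhBhhhh => ihhhhhBhhhhh => ihhhhhqhhhhh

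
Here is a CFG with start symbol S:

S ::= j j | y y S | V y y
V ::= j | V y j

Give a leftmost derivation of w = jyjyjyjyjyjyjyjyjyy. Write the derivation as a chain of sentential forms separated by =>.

S => Vyy => Vyjyy => Vyjyjyy => Vyjyjyjyy => Vyjyjyjyjyy => Vyjyjyjyjyjyy => Vyjyjyjyjyjyjyy => Vyjyjyjyjyjyjyjyy => Vyjyjyjyjyjyjyjyjyy => jyjyjyjyjyjyjyjyjyy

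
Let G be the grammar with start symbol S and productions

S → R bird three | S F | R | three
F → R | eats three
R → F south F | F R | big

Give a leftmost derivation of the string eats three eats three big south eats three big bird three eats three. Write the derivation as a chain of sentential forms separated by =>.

S => S F   [S → S F]
S F => R bird three F   [S → R bird three]
R bird three F => F R bird three F   [R → F R]
F R bird three F => eats three R bird three F   [F → eats three]
eats three R bird three F => eats three F R bird three F   [R → F R]
eats three F R bird three F => eats three R R bird three F   [F → R]
eats three R R bird three F => eats three F R R bird three F   [R → F R]
eats three F R R bird three F => eats three eats three R R bird three F   [F → eats three]
eats three eats three R R bird three F => eats three eats three F south F R bird three F   [R → F south F]
eats three eats three F south F R bird three F => eats three eats three R south F R bird three F   [F → R]
eats three eats three R south F R bird three F => eats three eats three big south F R bird three F   [R → big]
eats three eats three big south F R bird three F => eats three eats three big south eats three R bird three F   [F → eats three]
eats three eats three big south eats three R bird three F => eats three eats three big south eats three big bird three F   [R → big]
eats three eats three big south eats three big bird three F => eats three eats three big south eats three big bird three eats three   [F → eats three]

S => S F => R bird three F => F R bird three F => eats three R bird three F => eats three F R bird three F => eats three R R bird three F => eats three F R R bird three F => eats three eats three R R bird three F => eats three eats three F south F R bird three F => eats three eats three R south F R bird three F => eats three eats three big south F R bird three F => eats three eats three big south eats three R bird three F => eats three eats three big south eats three big bird three F => eats three eats three big south eats three big bird three eats three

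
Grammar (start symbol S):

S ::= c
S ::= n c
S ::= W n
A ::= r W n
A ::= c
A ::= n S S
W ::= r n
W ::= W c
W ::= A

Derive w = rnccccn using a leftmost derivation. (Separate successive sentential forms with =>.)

S => Wn => Wcn => Wccn => Wcccn => Wccccn => rnccccn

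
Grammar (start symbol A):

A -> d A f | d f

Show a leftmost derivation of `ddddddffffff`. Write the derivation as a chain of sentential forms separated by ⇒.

A ⇒ dAf   [A -> d A f]
dAf ⇒ ddAff   [A -> d A f]
ddAff ⇒ dddAfff   [A -> d A f]
dddAfff ⇒ ddddAffff   [A -> d A f]
ddddAffff ⇒ dddddAfffff   [A -> d A f]
dddddAfffff ⇒ ddddddffffff   [A -> d f]

A ⇒ dAf ⇒ ddAff ⇒ dddAfff ⇒ ddddAffff ⇒ dddddAfffff ⇒ ddddddffffff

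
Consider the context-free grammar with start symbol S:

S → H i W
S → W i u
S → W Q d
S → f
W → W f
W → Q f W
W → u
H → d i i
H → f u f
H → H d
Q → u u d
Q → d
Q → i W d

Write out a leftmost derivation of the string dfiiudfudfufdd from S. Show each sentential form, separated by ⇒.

S ⇒ WQd   [S → W Q d]
WQd ⇒ QfWQd   [W → Q f W]
QfWQd ⇒ dfWQd   [Q → d]
dfWQd ⇒ dfWfQd   [W → W f]
dfWfQd ⇒ dfQfWfQd   [W → Q f W]
dfQfWfQd ⇒ dfiWdfWfQd   [Q → i W d]
dfiWdfWfQd ⇒ dfiQfWdfWfQd   [W → Q f W]
dfiQfWdfWfQd ⇒ dfiiWdfWdfWfQd   [Q → i W d]
dfiiWdfWdfWfQd ⇒ dfiiudfWdfWfQd   [W → u]
dfiiudfWdfWfQd ⇒ dfiiudfudfWfQd   [W → u]
dfiiudfudfWfQd ⇒ dfiiudfudfufQd   [W → u]
dfiiudfudfufQd ⇒ dfiiudfudfufdd   [Q → d]

S⇒WQd⇒QfWQd⇒dfWQd⇒dfWfQd⇒dfQfWfQd⇒dfiWdfWfQd⇒dfiQfWdfWfQd⇒dfiiWdfWdfWfQd⇒dfiiudfWdfWfQd⇒dfiiudfudfWfQd⇒dfiiudfudfufQd⇒dfiiudfudfufdd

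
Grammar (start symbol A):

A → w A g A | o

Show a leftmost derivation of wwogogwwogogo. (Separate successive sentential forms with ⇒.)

A⇒wAgA⇒wwAgAgA⇒wwogAgA⇒wwogogA⇒wwogogwAgA⇒wwogogwwAgAgA⇒wwogogwwogAgA⇒wwogogwwogogA⇒wwogogwwogogo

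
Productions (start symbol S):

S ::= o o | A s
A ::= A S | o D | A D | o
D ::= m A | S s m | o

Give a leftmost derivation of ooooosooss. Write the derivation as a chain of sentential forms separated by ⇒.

S ⇒ As   [S ::= A s]
As ⇒ ASs   [A ::= A S]
ASs ⇒ oDSs   [A ::= o D]
oDSs ⇒ ooSs   [D ::= o]
ooSs ⇒ ooAss   [S ::= A s]
ooAss ⇒ ooASss   [A ::= A S]
ooASss ⇒ ooASSss   [A ::= A S]
ooASSss ⇒ oooSSss   [A ::= o]
oooSSss ⇒ oooAsSss   [S ::= A s]
oooAsSss ⇒ ooooDsSss   [A ::= o D]
ooooDsSss ⇒ ooooosSss   [D ::= o]
ooooosSss ⇒ ooooosooss   [S ::= o o]

S ⇒ As ⇒ ASs ⇒ oDSs ⇒ ooSs ⇒ ooAss ⇒ ooASss ⇒ ooASSss ⇒ oooSSss ⇒ oooAsSss ⇒ ooooDsSss ⇒ ooooosSss ⇒ ooooosooss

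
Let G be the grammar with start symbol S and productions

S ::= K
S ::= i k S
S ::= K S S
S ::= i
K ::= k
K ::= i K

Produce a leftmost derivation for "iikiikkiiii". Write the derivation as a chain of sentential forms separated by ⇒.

S ⇒ KSS   [S ::= K S S]
KSS ⇒ iKSS   [K ::= i K]
iKSS ⇒ iiKSS   [K ::= i K]
iiKSS ⇒ iikSS   [K ::= k]
iikSS ⇒ iikKSSS   [S ::= K S S]
iikKSSS ⇒ iikiKSSS   [K ::= i K]
iikiKSSS ⇒ iikiiKSSS   [K ::= i K]
iikiiKSSS ⇒ iikiikSSS   [K ::= k]
iikiikSSS ⇒ iikiikKSSSS   [S ::= K S S]
iikiikKSSSS ⇒ iikiikkSSSS   [K ::= k]
iikiikkSSSS ⇒ iikiikkiSSS   [S ::= i]
iikiikkiSSS ⇒ iikiikkiiSS   [S ::= i]
iikiikkiiSS ⇒ iikiikkiiiS   [S ::= i]
iikiikkiiiS ⇒ iikiikkiiii   [S ::= i]

S ⇒ KSS ⇒ iKSS ⇒ iiKSS ⇒ iikSS ⇒ iikKSSS ⇒ iikiKSSS ⇒ iikiiKSSS ⇒ iikiikSSS ⇒ iikiikKSSSS ⇒ iikiikkSSSS ⇒ iikiikkiSSS ⇒ iikiikkiiSS ⇒ iikiikkiiiS ⇒ iikiikkiiii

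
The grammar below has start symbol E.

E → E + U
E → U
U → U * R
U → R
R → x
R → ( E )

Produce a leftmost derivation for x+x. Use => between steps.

E => E+U => U+U => R+U => x+U => x+R => x+x

E => E+U   [E → E + U]
E+U => U+U   [E → U]
U+U => R+U   [U → R]
R+U => x+U   [R → x]
x+U => x+R   [U → R]
x+R => x+x   [R → x]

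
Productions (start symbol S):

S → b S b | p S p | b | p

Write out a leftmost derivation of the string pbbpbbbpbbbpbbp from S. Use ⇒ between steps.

S ⇒ pSp ⇒ pbSbp ⇒ pbbSbbp ⇒ pbbpSpbbp ⇒ pbbpbSbpbbp ⇒ pbbpbbSbbpbbp ⇒ pbbpbbbSbbbpbbp ⇒ pbbpbbbpbbbpbbp

S ⇒ pSp   [S → p S p]
pSp ⇒ pbSbp   [S → b S b]
pbSbp ⇒ pbbSbbp   [S → b S b]
pbbSbbp ⇒ pbbpSpbbp   [S → p S p]
pbbpSpbbp ⇒ pbbpbSbpbbp   [S → b S b]
pbbpbSbpbbp ⇒ pbbpbbSbbpbbp   [S → b S b]
pbbpbbSbbpbbp ⇒ pbbpbbbSbbbpbbp   [S → b S b]
pbbpbbbSbbbpbbp ⇒ pbbpbbbpbbbpbbp   [S → p]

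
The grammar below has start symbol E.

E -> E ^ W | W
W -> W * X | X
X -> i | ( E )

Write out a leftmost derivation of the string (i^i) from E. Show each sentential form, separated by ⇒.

E ⇒ W ⇒ X ⇒ (E) ⇒ (E^W) ⇒ (W^W) ⇒ (X^W) ⇒ (i^W) ⇒ (i^X) ⇒ (i^i)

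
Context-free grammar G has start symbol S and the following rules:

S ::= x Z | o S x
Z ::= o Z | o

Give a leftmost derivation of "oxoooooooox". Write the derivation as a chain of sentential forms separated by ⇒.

S ⇒ oSx ⇒ oxZx ⇒ oxoZx ⇒ oxooZx ⇒ oxoooZx ⇒ oxooooZx ⇒ oxoooooZx ⇒ oxooooooZx ⇒ oxoooooooZx ⇒ oxoooooooox

S ⇒ oSx   [S ::= o S x]
oSx ⇒ oxZx   [S ::= x Z]
oxZx ⇒ oxoZx   [Z ::= o Z]
oxoZx ⇒ oxooZx   [Z ::= o Z]
oxooZx ⇒ oxoooZx   [Z ::= o Z]
oxoooZx ⇒ oxooooZx   [Z ::= o Z]
oxooooZx ⇒ oxoooooZx   [Z ::= o Z]
oxoooooZx ⇒ oxooooooZx   [Z ::= o Z]
oxooooooZx ⇒ oxoooooooZx   [Z ::= o Z]
oxoooooooZx ⇒ oxoooooooox   [Z ::= o]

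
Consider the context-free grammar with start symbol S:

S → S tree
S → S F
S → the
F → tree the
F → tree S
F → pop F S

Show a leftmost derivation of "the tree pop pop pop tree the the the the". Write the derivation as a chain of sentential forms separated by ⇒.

S ⇒ S F ⇒ S tree F ⇒ the tree F ⇒ the tree pop F S ⇒ the tree pop pop F S S ⇒ the tree pop pop pop F S S S ⇒ the tree pop pop pop tree the S S S ⇒ the tree pop pop pop tree the the S S ⇒ the tree pop pop pop tree the the the S ⇒ the tree pop pop pop tree the the the the

S ⇒ S F   [S → S F]
S F ⇒ S tree F   [S → S tree]
S tree F ⇒ the tree F   [S → the]
the tree F ⇒ the tree pop F S   [F → pop F S]
the tree pop F S ⇒ the tree pop pop F S S   [F → pop F S]
the tree pop pop F S S ⇒ the tree pop pop pop F S S S   [F → pop F S]
the tree pop pop pop F S S S ⇒ the tree pop pop pop tree the S S S   [F → tree the]
the tree pop pop pop tree the S S S ⇒ the tree pop pop pop tree the the S S   [S → the]
the tree pop pop pop tree the the S S ⇒ the tree pop pop pop tree the the the S   [S → the]
the tree pop pop pop tree the the the S ⇒ the tree pop pop pop tree the the the the   [S → the]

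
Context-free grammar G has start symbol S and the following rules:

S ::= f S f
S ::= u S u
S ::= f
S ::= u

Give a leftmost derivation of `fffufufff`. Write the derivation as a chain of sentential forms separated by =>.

S => fSf => ffSff => fffSfff => fffuSufff => fffufufff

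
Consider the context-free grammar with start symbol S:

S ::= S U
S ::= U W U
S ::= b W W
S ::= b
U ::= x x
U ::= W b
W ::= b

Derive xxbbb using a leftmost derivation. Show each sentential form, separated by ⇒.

S ⇒ UWU ⇒ xxWU ⇒ xxbU ⇒ xxbWb ⇒ xxbbb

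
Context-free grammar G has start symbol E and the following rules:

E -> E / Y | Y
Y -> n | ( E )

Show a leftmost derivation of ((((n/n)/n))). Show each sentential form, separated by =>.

E => Y   [E -> Y]
Y => (E)   [Y -> ( E )]
(E) => (Y)   [E -> Y]
(Y) => ((E))   [Y -> ( E )]
((E)) => ((Y))   [E -> Y]
((Y)) => (((E)))   [Y -> ( E )]
(((E))) => (((E/Y)))   [E -> E / Y]
(((E/Y))) => (((Y/Y)))   [E -> Y]
(((Y/Y))) => ((((E)/Y)))   [Y -> ( E )]
((((E)/Y))) => ((((E/Y)/Y)))   [E -> E / Y]
((((E/Y)/Y))) => ((((Y/Y)/Y)))   [E -> Y]
((((Y/Y)/Y))) => ((((n/Y)/Y)))   [Y -> n]
((((n/Y)/Y))) => ((((n/n)/Y)))   [Y -> n]
((((n/n)/Y))) => ((((n/n)/n)))   [Y -> n]

E=>Y=>(E)=>(Y)=>((E))=>((Y))=>(((E)))=>(((E/Y)))=>(((Y/Y)))=>((((E)/Y)))=>((((E/Y)/Y)))=>((((Y/Y)/Y)))=>((((n/Y)/Y)))=>((((n/n)/Y)))=>((((n/n)/n)))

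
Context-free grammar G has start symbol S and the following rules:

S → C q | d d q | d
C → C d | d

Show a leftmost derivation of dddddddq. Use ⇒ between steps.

S⇒Cq⇒Cdq⇒Cddq⇒Cdddq⇒Cddddq⇒Cdddddq⇒Cddddddq⇒dddddddq

S ⇒ Cq   [S → C q]
Cq ⇒ Cdq   [C → C d]
Cdq ⇒ Cddq   [C → C d]
Cddq ⇒ Cdddq   [C → C d]
Cdddq ⇒ Cddddq   [C → C d]
Cddddq ⇒ Cdddddq   [C → C d]
Cdddddq ⇒ Cddddddq   [C → C d]
Cddddddq ⇒ dddddddq   [C → d]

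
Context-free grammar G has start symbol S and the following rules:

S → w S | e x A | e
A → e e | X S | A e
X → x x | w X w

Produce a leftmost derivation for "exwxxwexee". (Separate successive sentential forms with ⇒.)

S⇒exA⇒exXS⇒exwXwS⇒exwxxwS⇒exwxxwexA⇒exwxxwexee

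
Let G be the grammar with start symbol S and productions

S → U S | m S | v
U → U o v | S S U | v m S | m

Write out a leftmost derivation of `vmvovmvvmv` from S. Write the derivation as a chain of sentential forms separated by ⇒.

S ⇒ US   [S → U S]
US ⇒ UovS   [U → U o v]
UovS ⇒ vmSovS   [U → v m S]
vmSovS ⇒ vmvovS   [S → v]
vmvovS ⇒ vmvovUS   [S → U S]
vmvovUS ⇒ vmvovSSUS   [U → S S U]
vmvovSSUS ⇒ vmvovUSSUS   [S → U S]
vmvovUSSUS ⇒ vmvovmSSUS   [U → m]
vmvovmSSUS ⇒ vmvovmvSUS   [S → v]
vmvovmvSUS ⇒ vmvovmvvUS   [S → v]
vmvovmvvUS ⇒ vmvovmvvmS   [U → m]
vmvovmvvmS ⇒ vmvovmvvmv   [S → v]

S ⇒ US ⇒ UovS ⇒ vmSovS ⇒ vmvovS ⇒ vmvovUS ⇒ vmvovSSUS ⇒ vmvovUSSUS ⇒ vmvovmSSUS ⇒ vmvovmvSUS ⇒ vmvovmvvUS ⇒ vmvovmvvmS ⇒ vmvovmvvmv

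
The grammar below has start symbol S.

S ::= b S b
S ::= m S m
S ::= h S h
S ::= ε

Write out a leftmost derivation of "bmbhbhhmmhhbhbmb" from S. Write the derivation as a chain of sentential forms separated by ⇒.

S ⇒ bSb ⇒ bmSmb ⇒ bmbSbmb ⇒ bmbhShbmb ⇒ bmbhbSbhbmb ⇒ bmbhbhShbhbmb ⇒ bmbhbhhShhbhbmb ⇒ bmbhbhhmSmhhbhbmb ⇒ bmbhbhhmmhhbhbmb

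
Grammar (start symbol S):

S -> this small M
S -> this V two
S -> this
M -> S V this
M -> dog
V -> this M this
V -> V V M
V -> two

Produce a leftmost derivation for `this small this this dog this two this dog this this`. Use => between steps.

S => this small M => this small S V this => this small this V two V this => this small this this M this two V this => this small this this dog this two V this => this small this this dog this two this M this this => this small this this dog this two this dog this this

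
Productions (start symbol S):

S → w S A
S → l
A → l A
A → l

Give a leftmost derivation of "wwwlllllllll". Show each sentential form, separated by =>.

S => wSA   [S → w S A]
wSA => wwSAA   [S → w S A]
wwSAA => wwwSAAA   [S → w S A]
wwwSAAA => wwwlAAA   [S → l]
wwwlAAA => wwwllAAA   [A → l A]
wwwllAAA => wwwlllAAA   [A → l A]
wwwlllAAA => wwwllllAA   [A → l]
wwwllllAA => wwwlllllA   [A → l]
wwwlllllA => wwwllllllA   [A → l A]
wwwllllllA => wwwlllllllA   [A → l A]
wwwlllllllA => wwwllllllllA   [A → l A]
wwwllllllllA => wwwlllllllll   [A → l]

S=>wSA=>wwSAA=>wwwSAAA=>wwwlAAA=>wwwllAAA=>wwwlllAAA=>wwwllllAA=>wwwlllllA=>wwwllllllA=>wwwlllllllA=>wwwllllllllA=>wwwlllllllll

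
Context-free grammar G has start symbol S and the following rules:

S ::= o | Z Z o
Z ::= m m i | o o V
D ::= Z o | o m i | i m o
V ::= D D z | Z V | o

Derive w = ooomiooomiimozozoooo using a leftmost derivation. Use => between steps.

S => ZZo => ooVZo => ooDDzZo => ooomiDzZo => ooomiZozZo => ooomiooVozZo => ooomiooDDzozZo => ooomiooomiDzozZo => ooomiooomiimozozZo => ooomiooomiimozozooVo => ooomiooomiimozozoooo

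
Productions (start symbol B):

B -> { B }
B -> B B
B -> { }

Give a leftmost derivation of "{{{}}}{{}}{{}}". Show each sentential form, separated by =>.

B => BB => BBB => {B}BB => {{B}}BB => {{{}}}BB => {{{}}}{B}B => {{{}}}{{}}B => {{{}}}{{}}{B} => {{{}}}{{}}{{}}

B => BB   [B -> B B]
BB => BBB   [B -> B B]
BBB => {B}BB   [B -> { B }]
{B}BB => {{B}}BB   [B -> { B }]
{{B}}BB => {{{}}}BB   [B -> { }]
{{{}}}BB => {{{}}}{B}B   [B -> { B }]
{{{}}}{B}B => {{{}}}{{}}B   [B -> { }]
{{{}}}{{}}B => {{{}}}{{}}{B}   [B -> { B }]
{{{}}}{{}}{B} => {{{}}}{{}}{{}}   [B -> { }]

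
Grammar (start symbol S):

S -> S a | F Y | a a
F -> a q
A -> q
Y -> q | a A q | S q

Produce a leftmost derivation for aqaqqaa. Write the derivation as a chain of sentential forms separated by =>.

S => Sa => Saa => FYaa => aqYaa => aqaAqaa => aqaqqaa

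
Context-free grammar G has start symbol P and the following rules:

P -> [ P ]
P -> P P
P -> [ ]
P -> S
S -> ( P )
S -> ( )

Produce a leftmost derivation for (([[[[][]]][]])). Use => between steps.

P=>S=>(P)=>(S)=>((P))=>(([P]))=>(([PP]))=>(([[P]P]))=>(([[[P]]P]))=>(([[[PP]]P]))=>(([[[[]P]]P]))=>(([[[[][]]]P]))=>(([[[[][]]][]]))

P => S   [P -> S]
S => (P)   [S -> ( P )]
(P) => (S)   [P -> S]
(S) => ((P))   [S -> ( P )]
((P)) => (([P]))   [P -> [ P ]]
(([P])) => (([PP]))   [P -> P P]
(([PP])) => (([[P]P]))   [P -> [ P ]]
(([[P]P])) => (([[[P]]P]))   [P -> [ P ]]
(([[[P]]P])) => (([[[PP]]P]))   [P -> P P]
(([[[PP]]P])) => (([[[[]P]]P]))   [P -> [ ]]
(([[[[]P]]P])) => (([[[[][]]]P]))   [P -> [ ]]
(([[[[][]]]P])) => (([[[[][]]][]]))   [P -> [ ]]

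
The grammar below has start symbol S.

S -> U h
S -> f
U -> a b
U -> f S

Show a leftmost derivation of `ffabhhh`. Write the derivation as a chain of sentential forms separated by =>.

S => Uh => fSh => fUhh => ffShh => ffUhhh => ffabhhh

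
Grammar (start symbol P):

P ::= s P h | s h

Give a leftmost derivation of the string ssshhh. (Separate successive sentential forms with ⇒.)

P ⇒ sPh ⇒ ssPhh ⇒ ssshhh

P ⇒ sPh   [P ::= s P h]
sPh ⇒ ssPhh   [P ::= s P h]
ssPhh ⇒ ssshhh   [P ::= s h]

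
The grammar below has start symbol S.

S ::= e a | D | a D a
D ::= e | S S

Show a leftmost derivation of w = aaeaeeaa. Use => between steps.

S => aDa => aSSa => aDSa => aSSSa => aaDaSSa => aaeaSSa => aaeaDSa => aaeaeSa => aaeaeeaa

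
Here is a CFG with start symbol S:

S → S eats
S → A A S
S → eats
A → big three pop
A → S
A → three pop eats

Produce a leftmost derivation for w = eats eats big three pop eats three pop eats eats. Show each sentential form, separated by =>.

S => A A S => S A S => A A S A S => S A S A S => S eats A S A S => eats eats A S A S => eats eats big three pop S A S => eats eats big three pop eats A S => eats eats big three pop eats three pop eats S => eats eats big three pop eats three pop eats eats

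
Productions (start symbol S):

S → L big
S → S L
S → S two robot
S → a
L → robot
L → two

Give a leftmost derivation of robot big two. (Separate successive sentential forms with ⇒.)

S ⇒ S L ⇒ L big L ⇒ robot big L ⇒ robot big two

S ⇒ S L   [S → S L]
S L ⇒ L big L   [S → L big]
L big L ⇒ robot big L   [L → robot]
robot big L ⇒ robot big two   [L → two]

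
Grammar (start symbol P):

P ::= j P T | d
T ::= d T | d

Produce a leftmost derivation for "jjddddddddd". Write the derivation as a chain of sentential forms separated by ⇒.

P⇒jPT⇒jjPTT⇒jjdTT⇒jjddTT⇒jjdddTT⇒jjddddTT⇒jjdddddTT⇒jjddddddTT⇒jjdddddddT⇒jjddddddddT⇒jjddddddddd

P ⇒ jPT   [P ::= j P T]
jPT ⇒ jjPTT   [P ::= j P T]
jjPTT ⇒ jjdTT   [P ::= d]
jjdTT ⇒ jjddTT   [T ::= d T]
jjddTT ⇒ jjdddTT   [T ::= d T]
jjdddTT ⇒ jjddddTT   [T ::= d T]
jjddddTT ⇒ jjdddddTT   [T ::= d T]
jjdddddTT ⇒ jjddddddTT   [T ::= d T]
jjddddddTT ⇒ jjdddddddT   [T ::= d]
jjdddddddT ⇒ jjddddddddT   [T ::= d T]
jjddddddddT ⇒ jjddddddddd   [T ::= d]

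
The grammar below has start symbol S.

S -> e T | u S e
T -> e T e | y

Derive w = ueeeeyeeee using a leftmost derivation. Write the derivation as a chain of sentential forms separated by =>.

S => uSe   [S -> u S e]
uSe => ueTe   [S -> e T]
ueTe => ueeTee   [T -> e T e]
ueeTee => ueeeTeee   [T -> e T e]
ueeeTeee => ueeeeTeeee   [T -> e T e]
ueeeeTeeee => ueeeeyeeee   [T -> y]

S => uSe => ueTe => ueeTee => ueeeTeee => ueeeeTeeee => ueeeeyeeee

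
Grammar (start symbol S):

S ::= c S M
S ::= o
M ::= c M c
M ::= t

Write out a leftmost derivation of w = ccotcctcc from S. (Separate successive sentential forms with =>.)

S=>cSM=>ccSMM=>ccoMM=>ccotM=>ccotcMc=>ccotccMcc=>ccotcctcc

S => cSM   [S ::= c S M]
cSM => ccSMM   [S ::= c S M]
ccSMM => ccoMM   [S ::= o]
ccoMM => ccotM   [M ::= t]
ccotM => ccotcMc   [M ::= c M c]
ccotcMc => ccotccMcc   [M ::= c M c]
ccotccMcc => ccotcctcc   [M ::= t]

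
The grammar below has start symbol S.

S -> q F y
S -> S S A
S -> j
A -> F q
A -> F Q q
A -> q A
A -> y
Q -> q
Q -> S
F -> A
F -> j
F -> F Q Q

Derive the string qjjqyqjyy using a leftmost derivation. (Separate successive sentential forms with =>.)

S => SSA => qFySA => qAySA => qFQqySA => qjQqySA => qjSqySA => qjjqySA => qjjqyqFyA => qjjqyqjyA => qjjqyqjyy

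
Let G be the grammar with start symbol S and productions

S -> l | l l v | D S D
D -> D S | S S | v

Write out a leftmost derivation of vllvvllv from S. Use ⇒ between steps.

S⇒DSD⇒vSD⇒vllvD⇒vllvDS⇒vllvvS⇒vllvvllv

S ⇒ DSD   [S -> D S D]
DSD ⇒ vSD   [D -> v]
vSD ⇒ vllvD   [S -> l l v]
vllvD ⇒ vllvDS   [D -> D S]
vllvDS ⇒ vllvvS   [D -> v]
vllvvS ⇒ vllvvllv   [S -> l l v]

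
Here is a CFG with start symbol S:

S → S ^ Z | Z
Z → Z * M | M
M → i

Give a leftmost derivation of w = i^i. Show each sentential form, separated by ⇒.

S ⇒ S^Z   [S → S ^ Z]
S^Z ⇒ Z^Z   [S → Z]
Z^Z ⇒ M^Z   [Z → M]
M^Z ⇒ i^Z   [M → i]
i^Z ⇒ i^M   [Z → M]
i^M ⇒ i^i   [M → i]

S⇒S^Z⇒Z^Z⇒M^Z⇒i^Z⇒i^M⇒i^i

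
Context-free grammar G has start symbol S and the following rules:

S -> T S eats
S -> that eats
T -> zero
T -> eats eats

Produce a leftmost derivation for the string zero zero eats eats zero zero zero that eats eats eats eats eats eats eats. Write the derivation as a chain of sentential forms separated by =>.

S => T S eats => zero S eats => zero T S eats eats => zero zero S eats eats => zero zero T S eats eats eats => zero zero eats eats S eats eats eats => zero zero eats eats T S eats eats eats eats => zero zero eats eats zero S eats eats eats eats => zero zero eats eats zero T S eats eats eats eats eats => zero zero eats eats zero zero S eats eats eats eats eats => zero zero eats eats zero zero T S eats eats eats eats eats eats => zero zero eats eats zero zero zero S eats eats eats eats eats eats => zero zero eats eats zero zero zero that eats eats eats eats eats eats eats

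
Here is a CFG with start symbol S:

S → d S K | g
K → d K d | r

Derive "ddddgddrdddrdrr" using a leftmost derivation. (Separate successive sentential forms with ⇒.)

S ⇒ dSK ⇒ ddSKK ⇒ dddSKKK ⇒ ddddSKKKK ⇒ ddddgKKKK ⇒ ddddgdKdKKK ⇒ ddddgddKddKKK ⇒ ddddgddrddKKK ⇒ ddddgddrdddKdKK ⇒ ddddgddrdddrdKK ⇒ ddddgddrdddrdrK ⇒ ddddgddrdddrdrr

S ⇒ dSK   [S → d S K]
dSK ⇒ ddSKK   [S → d S K]
ddSKK ⇒ dddSKKK   [S → d S K]
dddSKKK ⇒ ddddSKKKK   [S → d S K]
ddddSKKKK ⇒ ddddgKKKK   [S → g]
ddddgKKKK ⇒ ddddgdKdKKK   [K → d K d]
ddddgdKdKKK ⇒ ddddgddKddKKK   [K → d K d]
ddddgddKddKKK ⇒ ddddgddrddKKK   [K → r]
ddddgddrddKKK ⇒ ddddgddrdddKdKK   [K → d K d]
ddddgddrdddKdKK ⇒ ddddgddrdddrdKK   [K → r]
ddddgddrdddrdKK ⇒ ddddgddrdddrdrK   [K → r]
ddddgddrdddrdrK ⇒ ddddgddrdddrdrr   [K → r]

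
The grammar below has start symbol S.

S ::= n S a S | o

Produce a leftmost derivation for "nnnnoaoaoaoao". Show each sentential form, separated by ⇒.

S ⇒ nSaS ⇒ nnSaSaS ⇒ nnnSaSaSaS ⇒ nnnnSaSaSaSaS ⇒ nnnnoaSaSaSaS ⇒ nnnnoaoaSaSaS ⇒ nnnnoaoaoaSaS ⇒ nnnnoaoaoaoaS ⇒ nnnnoaoaoaoao

S ⇒ nSaS   [S ::= n S a S]
nSaS ⇒ nnSaSaS   [S ::= n S a S]
nnSaSaS ⇒ nnnSaSaSaS   [S ::= n S a S]
nnnSaSaSaS ⇒ nnnnSaSaSaSaS   [S ::= n S a S]
nnnnSaSaSaSaS ⇒ nnnnoaSaSaSaS   [S ::= o]
nnnnoaSaSaSaS ⇒ nnnnoaoaSaSaS   [S ::= o]
nnnnoaoaSaSaS ⇒ nnnnoaoaoaSaS   [S ::= o]
nnnnoaoaoaSaS ⇒ nnnnoaoaoaoaS   [S ::= o]
nnnnoaoaoaoaS ⇒ nnnnoaoaoaoao   [S ::= o]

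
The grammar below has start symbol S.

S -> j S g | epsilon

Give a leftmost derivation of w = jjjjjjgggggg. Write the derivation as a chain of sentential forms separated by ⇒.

S ⇒ jSg   [S -> j S g]
jSg ⇒ jjSgg   [S -> j S g]
jjSgg ⇒ jjjSggg   [S -> j S g]
jjjSggg ⇒ jjjjSgggg   [S -> j S g]
jjjjSgggg ⇒ jjjjjSggggg   [S -> j S g]
jjjjjSggggg ⇒ jjjjjjSgggggg   [S -> j S g]
jjjjjjSgggggg ⇒ jjjjjjgggggg   [S -> epsilon]

S⇒jSg⇒jjSgg⇒jjjSggg⇒jjjjSgggg⇒jjjjjSggggg⇒jjjjjjSgggggg⇒jjjjjjgggggg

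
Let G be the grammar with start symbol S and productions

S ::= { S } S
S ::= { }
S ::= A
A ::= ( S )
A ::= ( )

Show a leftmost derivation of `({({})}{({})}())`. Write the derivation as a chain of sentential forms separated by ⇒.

S ⇒ A   [S ::= A]
A ⇒ (S)   [A ::= ( S )]
(S) ⇒ ({S}S)   [S ::= { S } S]
({S}S) ⇒ ({A}S)   [S ::= A]
({A}S) ⇒ ({(S)}S)   [A ::= ( S )]
({(S)}S) ⇒ ({({})}S)   [S ::= { }]
({({})}S) ⇒ ({({})}{S}S)   [S ::= { S } S]
({({})}{S}S) ⇒ ({({})}{A}S)   [S ::= A]
({({})}{A}S) ⇒ ({({})}{(S)}S)   [A ::= ( S )]
({({})}{(S)}S) ⇒ ({({})}{({})}S)   [S ::= { }]
({({})}{({})}S) ⇒ ({({})}{({})}A)   [S ::= A]
({({})}{({})}A) ⇒ ({({})}{({})}())   [A ::= ( )]

S ⇒ A ⇒ (S) ⇒ ({S}S) ⇒ ({A}S) ⇒ ({(S)}S) ⇒ ({({})}S) ⇒ ({({})}{S}S) ⇒ ({({})}{A}S) ⇒ ({({})}{(S)}S) ⇒ ({({})}{({})}S) ⇒ ({({})}{({})}A) ⇒ ({({})}{({})}())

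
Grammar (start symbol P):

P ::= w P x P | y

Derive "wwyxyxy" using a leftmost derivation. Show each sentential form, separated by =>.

P => wPxP => wwPxPxP => wwyxPxP => wwyxyxP => wwyxyxy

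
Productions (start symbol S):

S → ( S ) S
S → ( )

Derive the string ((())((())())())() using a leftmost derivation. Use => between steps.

S => (S)S => ((S)S)S => ((())S)S => ((())(S)S)S => ((())((S)S)S)S => ((())((())S)S)S => ((())((())())S)S => ((())((())())())S => ((())((())())())()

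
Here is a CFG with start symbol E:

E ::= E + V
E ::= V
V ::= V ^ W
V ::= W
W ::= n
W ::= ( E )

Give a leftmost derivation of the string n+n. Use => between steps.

E => E+V   [E ::= E + V]
E+V => V+V   [E ::= V]
V+V => W+V   [V ::= W]
W+V => n+V   [W ::= n]
n+V => n+W   [V ::= W]
n+W => n+n   [W ::= n]

E=>E+V=>V+V=>W+V=>n+V=>n+W=>n+n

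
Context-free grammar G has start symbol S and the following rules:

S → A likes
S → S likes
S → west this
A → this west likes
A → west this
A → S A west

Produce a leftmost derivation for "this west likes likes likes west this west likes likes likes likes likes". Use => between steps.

S => S likes => S likes likes => S likes likes likes => S likes likes likes likes => A likes likes likes likes likes => S A west likes likes likes likes likes => S likes A west likes likes likes likes likes => A likes likes A west likes likes likes likes likes => this west likes likes likes A west likes likes likes likes likes => this west likes likes likes west this west likes likes likes likes likes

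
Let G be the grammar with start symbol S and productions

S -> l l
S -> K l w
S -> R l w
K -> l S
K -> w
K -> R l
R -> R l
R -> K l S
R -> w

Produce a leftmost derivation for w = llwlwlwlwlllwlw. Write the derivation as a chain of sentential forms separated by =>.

S => Klw => lSlw => lKlwlw => lRllwlw => lRlllwlw => lKlSlllwlw => llSlSlllwlw => llKlwlSlllwlw => llwlwlSlllwlw => llwlwlKlwlllwlw => llwlwlwlwlllwlw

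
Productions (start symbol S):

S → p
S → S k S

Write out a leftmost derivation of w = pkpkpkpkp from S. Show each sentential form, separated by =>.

S => SkS => SkSkS => pkSkS => pkSkSkS => pkpkSkS => pkpkSkSkS => pkpkpkSkS => pkpkpkpkS => pkpkpkpkp

S => SkS   [S → S k S]
SkS => SkSkS   [S → S k S]
SkSkS => pkSkS   [S → p]
pkSkS => pkSkSkS   [S → S k S]
pkSkSkS => pkpkSkS   [S → p]
pkpkSkS => pkpkSkSkS   [S → S k S]
pkpkSkSkS => pkpkpkSkS   [S → p]
pkpkpkSkS => pkpkpkpkS   [S → p]
pkpkpkpkS => pkpkpkpkp   [S → p]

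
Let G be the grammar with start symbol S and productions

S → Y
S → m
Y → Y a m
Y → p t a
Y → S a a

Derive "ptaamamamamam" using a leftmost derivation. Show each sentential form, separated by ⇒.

S ⇒ Y   [S → Y]
Y ⇒ Yam   [Y → Y a m]
Yam ⇒ Yamam   [Y → Y a m]
Yamam ⇒ Yamamam   [Y → Y a m]
Yamamam ⇒ Yamamamam   [Y → Y a m]
Yamamamam ⇒ Yamamamamam   [Y → Y a m]
Yamamamamam ⇒ ptaamamamamam   [Y → p t a]

S ⇒ Y ⇒ Yam ⇒ Yamam ⇒ Yamamam ⇒ Yamamamam ⇒ Yamamamamam ⇒ ptaamamamamam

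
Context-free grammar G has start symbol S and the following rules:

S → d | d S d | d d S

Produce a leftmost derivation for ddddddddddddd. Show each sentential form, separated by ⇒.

S ⇒ dSd ⇒ dddSd ⇒ dddddSd ⇒ dddddddSd ⇒ ddddddddSdd ⇒ dddddddddSddd ⇒ ddddddddddddd

S ⇒ dSd   [S → d S d]
dSd ⇒ dddSd   [S → d d S]
dddSd ⇒ dddddSd   [S → d d S]
dddddSd ⇒ dddddddSd   [S → d d S]
dddddddSd ⇒ ddddddddSdd   [S → d S d]
ddddddddSdd ⇒ dddddddddSddd   [S → d S d]
dddddddddSddd ⇒ ddddddddddddd   [S → d]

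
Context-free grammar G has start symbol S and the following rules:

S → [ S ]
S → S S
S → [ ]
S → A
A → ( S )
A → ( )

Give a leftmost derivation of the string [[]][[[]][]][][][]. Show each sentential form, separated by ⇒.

S ⇒ SS ⇒ SSS ⇒ SSSS ⇒ SSSSS ⇒ [S]SSSS ⇒ [[]]SSSS ⇒ [[]][S]SSS ⇒ [[]][SS]SSS ⇒ [[]][[S]S]SSS ⇒ [[]][[[]]S]SSS ⇒ [[]][[[]][]]SSS ⇒ [[]][[[]][]][]SS ⇒ [[]][[[]][]][][]S ⇒ [[]][[[]][]][][][]

S ⇒ SS   [S → S S]
SS ⇒ SSS   [S → S S]
SSS ⇒ SSSS   [S → S S]
SSSS ⇒ SSSSS   [S → S S]
SSSSS ⇒ [S]SSSS   [S → [ S ]]
[S]SSSS ⇒ [[]]SSSS   [S → [ ]]
[[]]SSSS ⇒ [[]][S]SSS   [S → [ S ]]
[[]][S]SSS ⇒ [[]][SS]SSS   [S → S S]
[[]][SS]SSS ⇒ [[]][[S]S]SSS   [S → [ S ]]
[[]][[S]S]SSS ⇒ [[]][[[]]S]SSS   [S → [ ]]
[[]][[[]]S]SSS ⇒ [[]][[[]][]]SSS   [S → [ ]]
[[]][[[]][]]SSS ⇒ [[]][[[]][]][]SS   [S → [ ]]
[[]][[[]][]][]SS ⇒ [[]][[[]][]][][]S   [S → [ ]]
[[]][[[]][]][][]S ⇒ [[]][[[]][]][][][]   [S → [ ]]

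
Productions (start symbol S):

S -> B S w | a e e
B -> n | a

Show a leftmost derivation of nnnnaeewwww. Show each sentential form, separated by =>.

S => BSw => nSw => nBSww => nnSww => nnBSwww => nnnSwww => nnnBSwwww => nnnnSwwww => nnnnaeewwww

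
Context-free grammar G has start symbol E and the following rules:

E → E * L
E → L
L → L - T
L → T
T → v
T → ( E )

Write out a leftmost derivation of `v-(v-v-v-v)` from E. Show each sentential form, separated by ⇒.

E ⇒ L   [E → L]
L ⇒ L-T   [L → L - T]
L-T ⇒ T-T   [L → T]
T-T ⇒ v-T   [T → v]
v-T ⇒ v-(E)   [T → ( E )]
v-(E) ⇒ v-(L)   [E → L]
v-(L) ⇒ v-(L-T)   [L → L - T]
v-(L-T) ⇒ v-(L-T-T)   [L → L - T]
v-(L-T-T) ⇒ v-(L-T-T-T)   [L → L - T]
v-(L-T-T-T) ⇒ v-(T-T-T-T)   [L → T]
v-(T-T-T-T) ⇒ v-(v-T-T-T)   [T → v]
v-(v-T-T-T) ⇒ v-(v-v-T-T)   [T → v]
v-(v-v-T-T) ⇒ v-(v-v-v-T)   [T → v]
v-(v-v-v-T) ⇒ v-(v-v-v-v)   [T → v]

E⇒L⇒L-T⇒T-T⇒v-T⇒v-(E)⇒v-(L)⇒v-(L-T)⇒v-(L-T-T)⇒v-(L-T-T-T)⇒v-(T-T-T-T)⇒v-(v-T-T-T)⇒v-(v-v-T-T)⇒v-(v-v-v-T)⇒v-(v-v-v-v)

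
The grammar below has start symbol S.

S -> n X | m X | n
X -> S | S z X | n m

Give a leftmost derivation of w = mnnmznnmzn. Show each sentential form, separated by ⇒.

S ⇒ mX ⇒ mSzX ⇒ mnXzX ⇒ mnnmzX ⇒ mnnmzSzX ⇒ mnnmznXzX ⇒ mnnmznnmzX ⇒ mnnmznnmzS ⇒ mnnmznnmzn

S ⇒ mX   [S -> m X]
mX ⇒ mSzX   [X -> S z X]
mSzX ⇒ mnXzX   [S -> n X]
mnXzX ⇒ mnnmzX   [X -> n m]
mnnmzX ⇒ mnnmzSzX   [X -> S z X]
mnnmzSzX ⇒ mnnmznXzX   [S -> n X]
mnnmznXzX ⇒ mnnmznnmzX   [X -> n m]
mnnmznnmzX ⇒ mnnmznnmzS   [X -> S]
mnnmznnmzS ⇒ mnnmznnmzn   [S -> n]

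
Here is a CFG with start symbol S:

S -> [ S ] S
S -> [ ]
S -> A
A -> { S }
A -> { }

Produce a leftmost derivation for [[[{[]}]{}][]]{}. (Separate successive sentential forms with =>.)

S=>[S]S=>[[S]S]S=>[[[S]S]S]S=>[[[A]S]S]S=>[[[{S}]S]S]S=>[[[{[]}]S]S]S=>[[[{[]}]A]S]S=>[[[{[]}]{}]S]S=>[[[{[]}]{}][]]S=>[[[{[]}]{}][]]A=>[[[{[]}]{}][]]{}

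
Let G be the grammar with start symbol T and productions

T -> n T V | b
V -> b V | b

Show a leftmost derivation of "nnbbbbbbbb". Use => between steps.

T=>nTV=>nnTVV=>nnbVV=>nnbbVV=>nnbbbVV=>nnbbbbVV=>nnbbbbbVV=>nnbbbbbbVV=>nnbbbbbbbV=>nnbbbbbbbb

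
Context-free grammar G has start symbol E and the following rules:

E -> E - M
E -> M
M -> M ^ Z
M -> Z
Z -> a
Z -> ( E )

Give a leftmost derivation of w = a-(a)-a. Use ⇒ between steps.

E ⇒ E-M   [E -> E - M]
E-M ⇒ E-M-M   [E -> E - M]
E-M-M ⇒ M-M-M   [E -> M]
M-M-M ⇒ Z-M-M   [M -> Z]
Z-M-M ⇒ a-M-M   [Z -> a]
a-M-M ⇒ a-Z-M   [M -> Z]
a-Z-M ⇒ a-(E)-M   [Z -> ( E )]
a-(E)-M ⇒ a-(M)-M   [E -> M]
a-(M)-M ⇒ a-(Z)-M   [M -> Z]
a-(Z)-M ⇒ a-(a)-M   [Z -> a]
a-(a)-M ⇒ a-(a)-Z   [M -> Z]
a-(a)-Z ⇒ a-(a)-a   [Z -> a]

E ⇒ E-M ⇒ E-M-M ⇒ M-M-M ⇒ Z-M-M ⇒ a-M-M ⇒ a-Z-M ⇒ a-(E)-M ⇒ a-(M)-M ⇒ a-(Z)-M ⇒ a-(a)-M ⇒ a-(a)-Z ⇒ a-(a)-a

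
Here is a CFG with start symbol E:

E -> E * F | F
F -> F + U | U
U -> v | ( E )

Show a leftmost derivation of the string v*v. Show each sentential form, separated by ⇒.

E ⇒ E*F ⇒ F*F ⇒ U*F ⇒ v*F ⇒ v*U ⇒ v*v

E ⇒ E*F   [E -> E * F]
E*F ⇒ F*F   [E -> F]
F*F ⇒ U*F   [F -> U]
U*F ⇒ v*F   [U -> v]
v*F ⇒ v*U   [F -> U]
v*U ⇒ v*v   [U -> v]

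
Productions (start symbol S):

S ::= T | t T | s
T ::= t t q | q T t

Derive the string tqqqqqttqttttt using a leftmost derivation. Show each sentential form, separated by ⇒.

S ⇒ tT   [S ::= t T]
tT ⇒ tqTt   [T ::= q T t]
tqTt ⇒ tqqTtt   [T ::= q T t]
tqqTtt ⇒ tqqqTttt   [T ::= q T t]
tqqqTttt ⇒ tqqqqTtttt   [T ::= q T t]
tqqqqTtttt ⇒ tqqqqqTttttt   [T ::= q T t]
tqqqqqTttttt ⇒ tqqqqqttqttttt   [T ::= t t q]

S ⇒ tT ⇒ tqTt ⇒ tqqTtt ⇒ tqqqTttt ⇒ tqqqqTtttt ⇒ tqqqqqTttttt ⇒ tqqqqqttqttttt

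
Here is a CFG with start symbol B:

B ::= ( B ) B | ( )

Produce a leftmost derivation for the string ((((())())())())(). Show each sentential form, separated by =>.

B => (B)B => ((B)B)B => (((B)B)B)B => ((((B)B)B)B)B => ((((())B)B)B)B => ((((())())B)B)B => ((((())())())B)B => ((((())())())())B => ((((())())())())()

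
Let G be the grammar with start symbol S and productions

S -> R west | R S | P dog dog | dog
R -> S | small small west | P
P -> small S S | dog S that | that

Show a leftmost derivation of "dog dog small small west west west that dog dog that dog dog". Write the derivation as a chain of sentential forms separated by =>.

S => P dog dog => dog S that dog dog => dog P dog dog that dog dog => dog dog S that dog dog that dog dog => dog dog R west that dog dog that dog dog => dog dog S west that dog dog that dog dog => dog dog R west west that dog dog that dog dog => dog dog small small west west west that dog dog that dog dog

S => P dog dog   [S -> P dog dog]
P dog dog => dog S that dog dog   [P -> dog S that]
dog S that dog dog => dog P dog dog that dog dog   [S -> P dog dog]
dog P dog dog that dog dog => dog dog S that dog dog that dog dog   [P -> dog S that]
dog dog S that dog dog that dog dog => dog dog R west that dog dog that dog dog   [S -> R west]
dog dog R west that dog dog that dog dog => dog dog S west that dog dog that dog dog   [R -> S]
dog dog S west that dog dog that dog dog => dog dog R west west that dog dog that dog dog   [S -> R west]
dog dog R west west that dog dog that dog dog => dog dog small small west west west that dog dog that dog dog   [R -> small small west]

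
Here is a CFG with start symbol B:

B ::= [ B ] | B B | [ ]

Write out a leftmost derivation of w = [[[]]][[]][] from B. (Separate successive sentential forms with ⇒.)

B⇒BB⇒BBB⇒[B]BB⇒[[B]]BB⇒[[[]]]BB⇒[[[]]][B]B⇒[[[]]][[]]B⇒[[[]]][[]][]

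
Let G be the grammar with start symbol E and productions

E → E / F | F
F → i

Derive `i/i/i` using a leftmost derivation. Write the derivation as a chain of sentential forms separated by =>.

E => E/F   [E → E / F]
E/F => E/F/F   [E → E / F]
E/F/F => F/F/F   [E → F]
F/F/F => i/F/F   [F → i]
i/F/F => i/i/F   [F → i]
i/i/F => i/i/i   [F → i]

E=>E/F=>E/F/F=>F/F/F=>i/F/F=>i/i/F=>i/i/i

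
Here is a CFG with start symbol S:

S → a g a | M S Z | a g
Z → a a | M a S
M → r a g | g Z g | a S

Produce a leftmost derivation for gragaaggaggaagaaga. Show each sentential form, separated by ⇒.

S ⇒ MSZ ⇒ gZgSZ ⇒ gMaSgSZ ⇒ gragaSgSZ ⇒ gragaaggSZ ⇒ gragaaggagZ ⇒ gragaaggagMaS ⇒ gragaaggaggZgaS ⇒ gragaaggaggaagaS ⇒ gragaaggaggaagaaga

S ⇒ MSZ   [S → M S Z]
MSZ ⇒ gZgSZ   [M → g Z g]
gZgSZ ⇒ gMaSgSZ   [Z → M a S]
gMaSgSZ ⇒ gragaSgSZ   [M → r a g]
gragaSgSZ ⇒ gragaaggSZ   [S → a g]
gragaaggSZ ⇒ gragaaggagZ   [S → a g]
gragaaggagZ ⇒ gragaaggagMaS   [Z → M a S]
gragaaggagMaS ⇒ gragaaggaggZgaS   [M → g Z g]
gragaaggaggZgaS ⇒ gragaaggaggaagaS   [Z → a a]
gragaaggaggaagaS ⇒ gragaaggaggaagaaga   [S → a g a]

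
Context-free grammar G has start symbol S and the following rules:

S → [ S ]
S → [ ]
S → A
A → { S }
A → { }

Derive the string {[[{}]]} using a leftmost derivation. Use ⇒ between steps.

S ⇒ A ⇒ {S} ⇒ {[S]} ⇒ {[[S]]} ⇒ {[[A]]} ⇒ {[[{}]]}

S ⇒ A   [S → A]
A ⇒ {S}   [A → { S }]
{S} ⇒ {[S]}   [S → [ S ]]
{[S]} ⇒ {[[S]]}   [S → [ S ]]
{[[S]]} ⇒ {[[A]]}   [S → A]
{[[A]]} ⇒ {[[{}]]}   [A → { }]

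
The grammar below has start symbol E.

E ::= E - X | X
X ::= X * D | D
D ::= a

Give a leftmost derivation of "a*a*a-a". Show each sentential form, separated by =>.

E => E-X => X-X => X*D-X => X*D*D-X => D*D*D-X => a*D*D-X => a*a*D-X => a*a*a-X => a*a*a-D => a*a*a-a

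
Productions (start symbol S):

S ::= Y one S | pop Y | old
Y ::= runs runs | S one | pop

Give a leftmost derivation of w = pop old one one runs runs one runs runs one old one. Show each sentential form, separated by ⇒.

S ⇒ pop Y ⇒ pop S one ⇒ pop Y one S one ⇒ pop S one one S one ⇒ pop old one one S one ⇒ pop old one one Y one S one ⇒ pop old one one runs runs one S one ⇒ pop old one one runs runs one Y one S one ⇒ pop old one one runs runs one runs runs one S one ⇒ pop old one one runs runs one runs runs one old one

S ⇒ pop Y   [S ::= pop Y]
pop Y ⇒ pop S one   [Y ::= S one]
pop S one ⇒ pop Y one S one   [S ::= Y one S]
pop Y one S one ⇒ pop S one one S one   [Y ::= S one]
pop S one one S one ⇒ pop old one one S one   [S ::= old]
pop old one one S one ⇒ pop old one one Y one S one   [S ::= Y one S]
pop old one one Y one S one ⇒ pop old one one runs runs one S one   [Y ::= runs runs]
pop old one one runs runs one S one ⇒ pop old one one runs runs one Y one S one   [S ::= Y one S]
pop old one one runs runs one Y one S one ⇒ pop old one one runs runs one runs runs one S one   [Y ::= runs runs]
pop old one one runs runs one runs runs one S one ⇒ pop old one one runs runs one runs runs one old one   [S ::= old]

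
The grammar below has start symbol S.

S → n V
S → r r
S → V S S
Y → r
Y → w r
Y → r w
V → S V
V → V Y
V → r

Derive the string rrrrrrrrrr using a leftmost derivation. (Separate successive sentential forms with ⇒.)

S ⇒ VSS   [S → V S S]
VSS ⇒ SVSS   [V → S V]
SVSS ⇒ VSSVSS   [S → V S S]
VSSVSS ⇒ rSSVSS   [V → r]
rSSVSS ⇒ rrrSVSS   [S → r r]
rrrSVSS ⇒ rrrrrVSS   [S → r r]
rrrrrVSS ⇒ rrrrrrSS   [V → r]
rrrrrrSS ⇒ rrrrrrrrS   [S → r r]
rrrrrrrrS ⇒ rrrrrrrrrr   [S → r r]

S ⇒ VSS ⇒ SVSS ⇒ VSSVSS ⇒ rSSVSS ⇒ rrrSVSS ⇒ rrrrrVSS ⇒ rrrrrrSS ⇒ rrrrrrrrS ⇒ rrrrrrrrrr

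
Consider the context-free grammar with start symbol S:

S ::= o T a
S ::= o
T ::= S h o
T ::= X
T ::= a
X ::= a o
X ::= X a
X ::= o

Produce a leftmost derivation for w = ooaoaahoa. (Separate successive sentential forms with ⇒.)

S ⇒ oTa ⇒ oShoa ⇒ ooTahoa ⇒ ooXahoa ⇒ ooXaahoa ⇒ ooaoaahoa

S ⇒ oTa   [S ::= o T a]
oTa ⇒ oShoa   [T ::= S h o]
oShoa ⇒ ooTahoa   [S ::= o T a]
ooTahoa ⇒ ooXahoa   [T ::= X]
ooXahoa ⇒ ooXaahoa   [X ::= X a]
ooXaahoa ⇒ ooaoaahoa   [X ::= a o]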